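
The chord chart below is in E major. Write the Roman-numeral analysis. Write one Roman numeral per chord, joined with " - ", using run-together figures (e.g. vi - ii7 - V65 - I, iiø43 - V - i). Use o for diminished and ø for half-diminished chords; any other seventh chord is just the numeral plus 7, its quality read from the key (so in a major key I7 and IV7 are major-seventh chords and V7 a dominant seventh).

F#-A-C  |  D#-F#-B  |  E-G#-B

F#-A-C: diminished triad on F# — chromatic; iio (borrowed from the parallel minor).
D#-F#-B: major triad on B = scale degree 5 → V6.
E-G#-B: major triad on E = scale degree 1 → I.

iio - V6 - I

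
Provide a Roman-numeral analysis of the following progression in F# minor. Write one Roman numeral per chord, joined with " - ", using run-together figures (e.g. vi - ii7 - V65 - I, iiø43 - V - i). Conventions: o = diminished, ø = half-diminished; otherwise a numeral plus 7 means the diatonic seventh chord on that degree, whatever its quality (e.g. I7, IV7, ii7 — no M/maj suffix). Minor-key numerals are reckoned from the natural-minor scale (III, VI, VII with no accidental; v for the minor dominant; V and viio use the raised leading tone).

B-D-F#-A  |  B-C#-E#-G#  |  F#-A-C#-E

iv7 - V42 - i7

B-D-F#-A: root B is the subdominant; minor seventh chord there is iv7.
B-C#-E#-G#: dominant seventh chord on C# = scale degree 5 → V42.
F#-A-C#-E has root F#, degree 1 in F# minor, so i7.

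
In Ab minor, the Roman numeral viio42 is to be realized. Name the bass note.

Fb

viio in Ab minor has root G; the chord is G-Bb-Db-Fb.
The figure 42 means third inversion — the seventh is in the bass.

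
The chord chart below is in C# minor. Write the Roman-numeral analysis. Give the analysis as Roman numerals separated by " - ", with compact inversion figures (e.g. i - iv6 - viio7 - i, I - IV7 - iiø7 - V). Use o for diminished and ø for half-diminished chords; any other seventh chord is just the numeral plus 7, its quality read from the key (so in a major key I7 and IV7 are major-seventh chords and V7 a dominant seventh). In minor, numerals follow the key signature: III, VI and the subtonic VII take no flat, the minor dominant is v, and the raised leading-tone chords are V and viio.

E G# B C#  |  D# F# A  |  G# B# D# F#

E-G#-B-C#: root C# is the tonic; minor seventh chord there is i65.
D#-F#-A: root D# is the supertonic; diminished triad there is iio.
G#-B#-D#-F#: root G# is the dominant; dominant seventh chord there is V7.

i65 - iio - V7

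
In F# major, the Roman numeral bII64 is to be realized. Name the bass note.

D

bII in F# major has root G; the chord is G-B-D.
The figure 64 means second inversion — the fifth is in the bass.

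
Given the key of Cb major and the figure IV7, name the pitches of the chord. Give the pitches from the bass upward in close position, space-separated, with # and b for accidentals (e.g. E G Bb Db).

The numeral's case and figure indicate a major seventh chord. In Cb major its root, scale degree 4, is Fb.
Stacking thirds from Fb gives Fb-Ab-Cb-Eb.

Fb Ab Cb Eb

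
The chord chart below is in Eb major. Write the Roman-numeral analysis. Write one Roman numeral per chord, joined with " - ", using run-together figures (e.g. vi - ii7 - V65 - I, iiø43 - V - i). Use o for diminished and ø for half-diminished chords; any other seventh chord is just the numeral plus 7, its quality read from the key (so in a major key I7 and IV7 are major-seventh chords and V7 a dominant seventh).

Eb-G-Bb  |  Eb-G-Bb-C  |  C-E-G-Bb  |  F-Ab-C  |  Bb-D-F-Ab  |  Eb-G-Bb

Eb-G-Bb: root Eb is the tonic; major triad there is I.
Eb-G-Bb-C has root C, degree 6 in Eb major, so vi65.
C-E-G-Bb: a dominant seventh chord on C, the applied dominant of ii → V7/ii.
F-Ab-C: root F is the supertonic; minor triad there is ii.
Bb-D-F-Ab: dominant seventh chord on Bb = scale degree 5 → V7.
Eb-G-Bb: root Eb is the tonic; major triad there is I.

I - vi65 - V7/ii - ii - V7 - I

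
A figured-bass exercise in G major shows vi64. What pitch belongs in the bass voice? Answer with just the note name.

vi in G major has root E; the chord is E-G-B.
The figure 64 means second inversion — the fifth is in the bass.

B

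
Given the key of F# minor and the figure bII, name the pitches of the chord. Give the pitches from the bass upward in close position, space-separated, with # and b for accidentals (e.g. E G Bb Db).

Scale degree 2 in F# minor is G#; lowering it a half step gives G. bII is the Neapolitan chord — a major triad on the lowered second degree.
So the chord is G-B-D.

G B D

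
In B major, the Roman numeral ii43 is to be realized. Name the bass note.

G#

ii in B major has root C#; the chord is C#-E-G#-B.
The figure 43 means second inversion — the fifth is in the bass.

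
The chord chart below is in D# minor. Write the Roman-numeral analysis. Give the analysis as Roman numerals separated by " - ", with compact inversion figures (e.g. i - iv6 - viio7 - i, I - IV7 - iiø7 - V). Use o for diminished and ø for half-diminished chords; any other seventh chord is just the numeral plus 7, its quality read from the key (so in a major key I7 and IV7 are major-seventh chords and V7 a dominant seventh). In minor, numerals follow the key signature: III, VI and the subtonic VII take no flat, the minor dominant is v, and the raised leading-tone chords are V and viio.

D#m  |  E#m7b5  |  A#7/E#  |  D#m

i - iiø7 - V43 - i

D#m: root D# is the tonic; minor triad there is i.
E#m7b5 has root E#, degree 2 in D# minor, so iiø7.
A#7/E# has root A#, degree 5 in D# minor, so V43.
D#m has root D#, degree 1 in D# minor, so i.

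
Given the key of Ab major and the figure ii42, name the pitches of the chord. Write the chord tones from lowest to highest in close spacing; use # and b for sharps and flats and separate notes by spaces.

The numeral's case and figure indicate a minor seventh chord. In Ab major its root, scale degree 2, is Bb.
That chord is spelled Bb-Db-F-Ab.
With the 42 figure the chord is in third inversion; from the bass Ab upward in close position it reads Ab-Bb-Db-F.

Ab Bb Db F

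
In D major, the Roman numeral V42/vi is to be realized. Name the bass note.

E

The applied chord V42/vi is rooted on F#: F#-A#-C#-E.
The figure 42 means third inversion — the seventh is in the bass.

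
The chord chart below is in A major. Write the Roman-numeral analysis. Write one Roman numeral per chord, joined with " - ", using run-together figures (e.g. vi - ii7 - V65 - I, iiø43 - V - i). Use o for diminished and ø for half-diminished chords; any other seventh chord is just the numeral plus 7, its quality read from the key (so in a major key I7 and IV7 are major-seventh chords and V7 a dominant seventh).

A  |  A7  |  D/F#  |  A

A: root A is the tonic; major triad there is I.
A7: chromatic; A is V of IV, so V7/IV.
D/F#: root D is the subdominant; major triad there is IV6.
A: major triad on A = scale degree 1 → I.

I - V7/IV - IV6 - I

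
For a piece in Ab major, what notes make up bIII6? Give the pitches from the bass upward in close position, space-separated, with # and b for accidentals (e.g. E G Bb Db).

Eb Gb Cb

Scale degree 3 in Ab major is C; lowering it a half step gives Cb. bIII6 is a major triad on the lowered third degree, borrowed from the parallel minor.
So the chord is Cb-Eb-Gb, a major triad.
The figured bass 6 indicates first inversion, placing the third (Eb) in the bass: Eb-Gb-Cb.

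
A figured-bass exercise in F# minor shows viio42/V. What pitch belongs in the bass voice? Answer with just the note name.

A

The applied chord viio42/V is rooted on B#: B#-D#-F#-A.
The figure 42 means third inversion — the seventh is in the bass.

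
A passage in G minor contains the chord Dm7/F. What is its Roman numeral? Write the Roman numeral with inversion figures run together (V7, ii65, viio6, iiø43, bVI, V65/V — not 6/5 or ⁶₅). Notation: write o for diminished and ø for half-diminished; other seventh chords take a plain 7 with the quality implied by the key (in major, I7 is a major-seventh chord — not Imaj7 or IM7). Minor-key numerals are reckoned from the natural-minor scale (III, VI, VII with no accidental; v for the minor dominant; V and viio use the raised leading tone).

The pitches D-F-A-C form a minor seventh chord rooted on D.
D is scale degree 5 in G minor, and a minor seventh chord on that degree is written v7.
With F in the bass the chord is in first inversion, so the figured bass is 65.

v65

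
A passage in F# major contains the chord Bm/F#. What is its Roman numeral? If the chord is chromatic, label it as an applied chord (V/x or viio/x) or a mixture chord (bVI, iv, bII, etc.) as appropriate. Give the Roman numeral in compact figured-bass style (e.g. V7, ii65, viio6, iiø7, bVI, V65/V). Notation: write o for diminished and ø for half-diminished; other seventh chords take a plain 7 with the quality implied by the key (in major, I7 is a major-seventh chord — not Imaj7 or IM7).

iv64

Stacked in thirds the chord is B-D-F#: a minor triad on B.
B is the fourth degree of F# major. This is the minor subdominant, borrowed from the parallel minor.
With F# in the bass the chord is in second inversion, so the figured bass is 64.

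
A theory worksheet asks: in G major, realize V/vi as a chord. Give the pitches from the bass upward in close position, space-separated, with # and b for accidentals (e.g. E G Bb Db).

The slash means an applied dominant: we want the dominant of vi. In G major, vi is E minor, and its dominant is built on B.
Building a major triad on B gives B-D#-F#.

B D# F#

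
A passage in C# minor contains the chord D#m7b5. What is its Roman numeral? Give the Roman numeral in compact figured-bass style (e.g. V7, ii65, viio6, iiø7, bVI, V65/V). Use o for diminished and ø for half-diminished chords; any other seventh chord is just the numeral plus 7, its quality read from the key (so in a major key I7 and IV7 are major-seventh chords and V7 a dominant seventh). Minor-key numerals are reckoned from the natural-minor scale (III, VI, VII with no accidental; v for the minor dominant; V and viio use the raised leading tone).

iiø7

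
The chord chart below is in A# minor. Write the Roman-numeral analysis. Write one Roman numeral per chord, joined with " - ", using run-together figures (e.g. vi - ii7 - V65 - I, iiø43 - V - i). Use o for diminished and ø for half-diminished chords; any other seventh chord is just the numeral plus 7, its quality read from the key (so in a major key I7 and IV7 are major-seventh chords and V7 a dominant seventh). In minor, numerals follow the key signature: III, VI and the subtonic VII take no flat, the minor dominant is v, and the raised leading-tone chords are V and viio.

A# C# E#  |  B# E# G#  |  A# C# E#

i - v64 - i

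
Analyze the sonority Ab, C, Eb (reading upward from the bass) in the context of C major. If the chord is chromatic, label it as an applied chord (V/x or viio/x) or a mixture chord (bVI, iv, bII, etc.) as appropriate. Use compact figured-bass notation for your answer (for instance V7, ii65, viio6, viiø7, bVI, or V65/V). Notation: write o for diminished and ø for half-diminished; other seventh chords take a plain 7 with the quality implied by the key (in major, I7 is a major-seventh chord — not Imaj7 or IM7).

bVI

The pitches Ab-C-Eb form a major triad rooted on Ab.
Ab is the lowered sixth degree of C major (diatonic 6 would be A). This is a major triad on the lowered sixth degree, borrowed from the parallel minor.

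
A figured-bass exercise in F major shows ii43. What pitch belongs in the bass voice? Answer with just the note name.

ii in F major has root G; the chord is G-Bb-D-F.
The figure 43 means second inversion — the fifth is in the bass.

D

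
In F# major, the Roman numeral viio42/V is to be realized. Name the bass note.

A

The applied chord viio42/V is rooted on B#: B#-D#-F#-A.
The figure 42 means third inversion — the seventh is in the bass.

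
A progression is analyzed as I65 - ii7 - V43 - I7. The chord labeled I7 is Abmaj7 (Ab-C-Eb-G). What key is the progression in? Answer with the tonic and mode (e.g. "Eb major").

Ab major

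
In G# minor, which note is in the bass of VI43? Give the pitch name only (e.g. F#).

B

VI in G# minor has root E; the chord is E-G#-B-D#.
The figure 43 means second inversion — the fifth is in the bass.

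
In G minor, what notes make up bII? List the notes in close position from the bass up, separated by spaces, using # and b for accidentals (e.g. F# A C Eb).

Ab C Eb

Scale degree 2 in G minor is A; lowering it a half step gives Ab. bII is the Neapolitan chord — a major triad on the lowered second degree.
So the chord is Ab-C-Eb, a major triad.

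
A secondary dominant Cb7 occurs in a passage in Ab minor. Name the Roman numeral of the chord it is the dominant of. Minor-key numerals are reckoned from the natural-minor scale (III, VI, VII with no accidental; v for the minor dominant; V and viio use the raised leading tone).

VI

The chord is a dominant seventh chord on Cb.
A dominant resolves down a perfect fifth: Cb → Fb. In Ab minor, Fb is scale degree 6, i.e. VI.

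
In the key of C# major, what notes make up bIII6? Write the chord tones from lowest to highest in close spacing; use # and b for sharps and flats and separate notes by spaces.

G# B E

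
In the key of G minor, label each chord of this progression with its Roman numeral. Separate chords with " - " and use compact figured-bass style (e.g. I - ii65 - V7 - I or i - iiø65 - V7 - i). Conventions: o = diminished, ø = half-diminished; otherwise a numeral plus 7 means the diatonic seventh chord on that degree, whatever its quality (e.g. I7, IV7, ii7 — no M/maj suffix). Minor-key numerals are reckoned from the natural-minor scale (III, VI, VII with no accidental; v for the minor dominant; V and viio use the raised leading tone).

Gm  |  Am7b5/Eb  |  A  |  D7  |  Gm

Gm: minor triad on G = scale degree 1 → i.
Am7b5/Eb: half-diminished seventh chord on A = scale degree 2 → iiø43.
A: chromatic; A is V of V, so V/V.
D7: dominant seventh chord on D = scale degree 5 → V7.
Gm: root G is the tonic; minor triad there is i.

i - iiø43 - V/V - V7 - i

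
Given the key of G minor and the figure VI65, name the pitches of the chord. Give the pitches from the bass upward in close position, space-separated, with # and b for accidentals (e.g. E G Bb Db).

G Bb D Eb

The numeral's case and figure indicate a major seventh chord. In G minor its root, the sixth degree, is Eb.
That chord is spelled Eb-G-Bb-D.
The figured bass 65 indicates first inversion, placing the third (G) in the bass: G-Bb-D-Eb.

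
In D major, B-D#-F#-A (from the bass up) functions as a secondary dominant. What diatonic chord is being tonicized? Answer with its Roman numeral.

ii

The chord is a dominant seventh chord on B.
A dominant resolves down a perfect fifth: B → E. In D major, E is scale degree 2, i.e. ii.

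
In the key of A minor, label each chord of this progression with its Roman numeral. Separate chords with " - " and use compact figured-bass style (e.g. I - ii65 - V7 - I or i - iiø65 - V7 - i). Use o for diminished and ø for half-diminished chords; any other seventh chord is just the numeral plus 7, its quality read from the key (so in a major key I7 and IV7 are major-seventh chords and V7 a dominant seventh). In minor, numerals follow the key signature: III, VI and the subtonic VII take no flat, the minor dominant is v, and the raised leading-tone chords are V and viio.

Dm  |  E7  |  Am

iv - V7 - i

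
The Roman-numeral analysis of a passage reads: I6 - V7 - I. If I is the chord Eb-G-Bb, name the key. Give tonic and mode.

Eb major

The chord Eb is a major triad rooted on Eb; its label is I.
If Eb is scale degree 1 and the mode makes that degree carry a major triad, the tonic is Eb and the mode is major.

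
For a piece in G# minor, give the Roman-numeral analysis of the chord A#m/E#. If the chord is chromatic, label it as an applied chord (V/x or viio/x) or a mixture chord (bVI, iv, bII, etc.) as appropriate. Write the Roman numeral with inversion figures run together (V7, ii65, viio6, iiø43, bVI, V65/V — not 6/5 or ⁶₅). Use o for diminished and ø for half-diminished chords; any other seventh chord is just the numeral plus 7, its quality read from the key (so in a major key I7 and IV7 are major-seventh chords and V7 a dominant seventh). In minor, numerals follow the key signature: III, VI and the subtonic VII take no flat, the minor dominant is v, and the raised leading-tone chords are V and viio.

The pitches A#-C#-E# form a minor triad rooted on A#.
A# is the second degree of G# minor. This is the minor supertonic, borrowed from the parallel major (the Dorian ii).
With E# in the bass the chord is in second inversion, so the figured bass is 64.

ii64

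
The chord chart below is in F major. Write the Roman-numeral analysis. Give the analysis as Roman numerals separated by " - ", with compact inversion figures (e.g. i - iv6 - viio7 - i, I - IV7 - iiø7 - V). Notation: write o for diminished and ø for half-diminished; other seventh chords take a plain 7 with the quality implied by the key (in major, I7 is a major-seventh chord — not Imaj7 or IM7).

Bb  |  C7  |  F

IV - V7 - I

Bb has root Bb, degree 4 in F major, so IV.
C7: root C is the dominant; dominant seventh chord there is V7.
F has root F, degree 1 in F major, so I.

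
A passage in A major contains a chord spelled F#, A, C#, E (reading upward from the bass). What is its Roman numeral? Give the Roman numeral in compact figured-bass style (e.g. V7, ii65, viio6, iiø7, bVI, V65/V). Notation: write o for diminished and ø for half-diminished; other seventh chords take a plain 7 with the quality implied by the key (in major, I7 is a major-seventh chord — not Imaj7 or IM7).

Stacked in thirds the chord is F#-A-C#-E: a minor seventh chord on F#.
F# is scale degree 6 in A major, and a minor seventh chord on that degree is written vi7.

vi7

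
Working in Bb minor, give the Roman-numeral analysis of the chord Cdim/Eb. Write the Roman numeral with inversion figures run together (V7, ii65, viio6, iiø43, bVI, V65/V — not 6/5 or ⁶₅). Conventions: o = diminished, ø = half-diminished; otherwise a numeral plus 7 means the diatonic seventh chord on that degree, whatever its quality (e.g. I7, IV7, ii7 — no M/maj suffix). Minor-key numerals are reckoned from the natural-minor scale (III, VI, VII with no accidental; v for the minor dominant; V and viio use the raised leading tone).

iio6

Stacked in thirds the chord is C-Eb-Gb: a diminished triad on C.
In Bb minor, C is the supertonic; the diatonic diminished triad there is iio.
With Eb in the bass the chord is in first inversion, so the figured bass is 6.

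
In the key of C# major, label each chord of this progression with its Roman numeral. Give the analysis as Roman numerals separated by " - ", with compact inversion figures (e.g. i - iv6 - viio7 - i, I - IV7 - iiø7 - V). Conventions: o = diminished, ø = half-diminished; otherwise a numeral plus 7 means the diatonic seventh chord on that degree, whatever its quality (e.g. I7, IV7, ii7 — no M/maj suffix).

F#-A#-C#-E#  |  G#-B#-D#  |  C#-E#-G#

IV7 - V - I

F#-A#-C#-E#: major seventh chord on F# = scale degree 4 → IV7.
G#-B#-D#: root G# is the dominant; major triad there is V.
C#-E#-G#: root C# is the tonic; major triad there is I.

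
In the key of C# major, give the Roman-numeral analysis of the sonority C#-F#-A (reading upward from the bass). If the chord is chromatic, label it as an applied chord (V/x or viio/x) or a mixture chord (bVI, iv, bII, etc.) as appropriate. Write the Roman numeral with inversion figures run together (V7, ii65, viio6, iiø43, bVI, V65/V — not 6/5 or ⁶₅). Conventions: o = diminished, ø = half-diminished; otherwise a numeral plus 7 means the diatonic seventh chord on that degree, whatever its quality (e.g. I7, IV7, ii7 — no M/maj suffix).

iv64

The pitches F#-A-C# form a minor triad rooted on F#.
F# is the fourth degree of C# major. This is the minor subdominant, borrowed from the parallel minor.
With C# in the bass the chord is in second inversion, so the figured bass is 64.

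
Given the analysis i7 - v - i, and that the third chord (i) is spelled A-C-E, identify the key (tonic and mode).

A minor

The anchor chord is a minor triad on A, labeled i.
If A is scale degree 1 and the mode makes that degree carry a minor triad, the tonic is A and the mode is minor.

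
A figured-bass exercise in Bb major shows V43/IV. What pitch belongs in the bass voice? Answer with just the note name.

The applied chord V43/IV is rooted on Bb: Bb-D-F-Ab.
The figure 43 means second inversion — the fifth is in the bass.

F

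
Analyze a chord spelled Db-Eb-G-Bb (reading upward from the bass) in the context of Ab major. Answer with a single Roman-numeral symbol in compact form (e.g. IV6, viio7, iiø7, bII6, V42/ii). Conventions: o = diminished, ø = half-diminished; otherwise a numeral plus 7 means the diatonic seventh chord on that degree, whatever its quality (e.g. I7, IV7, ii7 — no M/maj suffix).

The pitches Eb-G-Bb-Db form a dominant seventh chord rooted on Eb.
Eb is scale degree 5 in Ab major, and a dominant seventh chord on that degree is written V7.
With Db in the bass the chord is in third inversion, so the figured bass is 42.

V42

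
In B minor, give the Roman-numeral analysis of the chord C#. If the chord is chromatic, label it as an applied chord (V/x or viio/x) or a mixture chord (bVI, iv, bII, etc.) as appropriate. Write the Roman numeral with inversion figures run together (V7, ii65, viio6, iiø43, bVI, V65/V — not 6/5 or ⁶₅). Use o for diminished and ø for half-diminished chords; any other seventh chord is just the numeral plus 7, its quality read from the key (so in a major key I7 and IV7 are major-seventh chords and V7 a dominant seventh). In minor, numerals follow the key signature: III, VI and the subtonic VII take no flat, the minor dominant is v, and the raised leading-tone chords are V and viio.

The pitches C#-E#-G# form a major triad rooted on C#.
C# is not a diatonic chord root with this quality in B minor, but it lies a perfect fifth above F# (V), so the chord functions as an applied dominant of V.

V/V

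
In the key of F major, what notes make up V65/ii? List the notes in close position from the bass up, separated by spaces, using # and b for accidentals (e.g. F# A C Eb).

V65/ii is a secondary dominant — the dominant seventh of ii. ii in F major is G, so the applied chord's root is D, a perfect fifth above.
Building a dominant seventh chord on D gives D-F#-A-C.
With the 65 figure the chord is in first inversion; from the bass F# upward in close position it reads F#-A-C-D.

F# A C D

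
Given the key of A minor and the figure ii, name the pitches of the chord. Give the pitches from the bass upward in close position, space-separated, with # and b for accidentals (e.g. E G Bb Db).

Scale degree 2 in A minor is B; here the chord built on it is altered to a minor triad. ii is the minor supertonic, borrowed from the parallel major (the Dorian ii).
So the chord is B-D-F#, a minor triad.

B D F#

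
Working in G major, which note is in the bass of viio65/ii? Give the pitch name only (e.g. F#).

The applied chord viio65/ii is rooted on G#: G#-B-D-F.
The figure 65 means first inversion — the third is in the bass.

B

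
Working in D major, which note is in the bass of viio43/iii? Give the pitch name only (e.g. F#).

B

The applied chord viio43/iii is rooted on E#: E#-G#-B-D.
The figure 43 means second inversion — the fifth is in the bass.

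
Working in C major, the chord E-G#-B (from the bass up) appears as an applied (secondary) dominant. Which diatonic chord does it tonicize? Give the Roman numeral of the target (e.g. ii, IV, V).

vi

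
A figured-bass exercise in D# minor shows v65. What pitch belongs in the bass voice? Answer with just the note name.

C#

v in D# minor has root A#; the chord is A#-C#-E#-G#.
The figure 65 means first inversion — the third is in the bass.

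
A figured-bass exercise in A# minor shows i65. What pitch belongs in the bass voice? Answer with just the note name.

C#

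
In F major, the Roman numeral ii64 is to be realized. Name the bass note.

ii in F major has root G; the chord is G-Bb-D.
The figure 64 means second inversion — the fifth is in the bass.

D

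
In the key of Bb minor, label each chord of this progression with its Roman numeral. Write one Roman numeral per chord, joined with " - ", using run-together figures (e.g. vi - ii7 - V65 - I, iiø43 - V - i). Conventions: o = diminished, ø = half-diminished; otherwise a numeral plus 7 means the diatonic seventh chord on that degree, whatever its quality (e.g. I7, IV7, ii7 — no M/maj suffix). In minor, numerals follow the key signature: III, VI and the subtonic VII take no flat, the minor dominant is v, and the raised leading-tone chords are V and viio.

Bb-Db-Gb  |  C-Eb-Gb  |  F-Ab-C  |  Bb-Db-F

VI6 - iio - v - i

Bb-Db-Gb has root Gb, degree 6 in Bb minor, so VI6.
C-Eb-Gb: diminished triad on C = scale degree 2 → iio.
F-Ab-C has root F, degree 5 in Bb minor, so v.
Bb-Db-F has root Bb, degree 1 in Bb minor, so i.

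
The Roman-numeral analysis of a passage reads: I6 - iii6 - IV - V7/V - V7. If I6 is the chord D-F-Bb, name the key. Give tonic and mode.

Bb major

I6 is given as D-F-Bb — a major triad with root Bb.
If Bb is scale degree 1 and the mode makes that degree carry a major triad, the tonic is Bb and the mode is major.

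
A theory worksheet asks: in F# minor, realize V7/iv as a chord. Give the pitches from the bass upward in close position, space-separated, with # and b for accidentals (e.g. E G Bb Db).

F# A# C# E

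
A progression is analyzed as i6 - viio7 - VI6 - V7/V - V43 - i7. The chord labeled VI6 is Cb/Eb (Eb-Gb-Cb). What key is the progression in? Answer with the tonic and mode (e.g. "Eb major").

VI6 is given as Eb-Gb-Cb — a major triad with root Cb.
If Cb is scale degree 6 and the mode makes that degree carry a major triad, the tonic is Eb and the mode is minor.

Eb minor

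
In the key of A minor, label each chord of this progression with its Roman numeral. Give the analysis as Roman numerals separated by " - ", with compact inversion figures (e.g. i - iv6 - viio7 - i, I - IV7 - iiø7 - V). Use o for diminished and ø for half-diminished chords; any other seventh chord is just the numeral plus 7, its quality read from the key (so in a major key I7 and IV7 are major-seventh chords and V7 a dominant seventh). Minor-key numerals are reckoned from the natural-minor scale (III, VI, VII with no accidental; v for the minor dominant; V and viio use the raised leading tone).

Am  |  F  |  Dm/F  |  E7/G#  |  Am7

Am has root A, degree 1 in A minor, so i.
F has root F, degree 6 in A minor, so VI.
Dm/F: minor triad on D = scale degree 4 → iv6.
E7/G#: root E is the dominant; dominant seventh chord there is V65.
Am7: minor seventh chord on A = scale degree 1 → i7.

i - VI - iv6 - V65 - i7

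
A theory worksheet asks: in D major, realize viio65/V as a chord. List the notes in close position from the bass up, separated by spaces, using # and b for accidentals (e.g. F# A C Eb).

viio65/V is a secondary leading-tone chord. The target V is A in D major; the applied chord is rooted a semitone below, on G#.
Building a fully diminished seventh chord on G# gives G#-B-D-F.
The figured bass 65 indicates first inversion, placing the third (B) in the bass: B-D-F-G#.

B D F G#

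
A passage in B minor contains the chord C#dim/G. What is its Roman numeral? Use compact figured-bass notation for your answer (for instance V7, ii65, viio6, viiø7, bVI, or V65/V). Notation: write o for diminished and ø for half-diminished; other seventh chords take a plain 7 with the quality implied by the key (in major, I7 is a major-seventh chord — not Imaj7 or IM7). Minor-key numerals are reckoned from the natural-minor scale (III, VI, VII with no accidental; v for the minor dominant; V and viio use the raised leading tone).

iio64

The pitches C#-E-G form a diminished triad rooted on C#.
In B minor, C# is the supertonic; the diatonic diminished triad there is iio.
With G in the bass the chord is in second inversion, so the figured bass is 64.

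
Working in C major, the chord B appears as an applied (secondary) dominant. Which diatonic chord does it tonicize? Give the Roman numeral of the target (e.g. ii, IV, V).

The chord is a major triad on B.
A dominant resolves down a perfect fifth: B → E. In C major, E is scale degree 3, i.e. iii.

iii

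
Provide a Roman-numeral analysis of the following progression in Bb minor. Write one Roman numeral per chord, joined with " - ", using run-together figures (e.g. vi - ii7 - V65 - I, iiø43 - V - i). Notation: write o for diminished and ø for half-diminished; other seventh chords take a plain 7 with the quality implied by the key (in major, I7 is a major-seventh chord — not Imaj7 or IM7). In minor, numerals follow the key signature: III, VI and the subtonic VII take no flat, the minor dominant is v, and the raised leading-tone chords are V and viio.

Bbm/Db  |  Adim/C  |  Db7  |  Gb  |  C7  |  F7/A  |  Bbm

i6 - viio6 - V7/VI - VI - V7/V - V65 - i

Bbm/Db: minor triad on Bb = scale degree 1 → i6.
Adim/C: diminished triad on A = scale degree 7 → viio6.
Db7: a dominant seventh chord on Db, the applied dominant of VI → V7/VI.
Gb: major triad on Gb = scale degree 6 → VI.
C7: a dominant seventh chord on C, the applied dominant of V → V7/V.
F7/A: dominant seventh chord on F = scale degree 5 → V65.
Bbm: minor triad on Bb = scale degree 1 → i.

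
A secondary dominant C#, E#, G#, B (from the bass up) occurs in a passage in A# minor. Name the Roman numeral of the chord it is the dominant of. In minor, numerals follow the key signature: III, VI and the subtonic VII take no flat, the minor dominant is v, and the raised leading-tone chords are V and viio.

The chord is a dominant seventh chord on C#.
A dominant resolves down a perfect fifth: C# → F#. In A# minor, F# is scale degree 6, i.e. VI.

VI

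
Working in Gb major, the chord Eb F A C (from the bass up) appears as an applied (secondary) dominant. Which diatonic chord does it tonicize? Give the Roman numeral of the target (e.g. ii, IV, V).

iii

The chord is a dominant seventh chord on F.
A dominant resolves down a perfect fifth: F → Bb. In Gb major, Bb is scale degree 3, i.e. iii.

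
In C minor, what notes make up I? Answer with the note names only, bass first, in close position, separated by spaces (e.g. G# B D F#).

Scale degree 1 in C minor is C; here the chord built on it is altered to a major triad. I is the major tonic (Picardy third), borrowed from the parallel major.
So the chord is C-E-G, a major triad.

C E G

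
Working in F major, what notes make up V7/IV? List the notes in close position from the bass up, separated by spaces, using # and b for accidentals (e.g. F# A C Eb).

The slash means an applied dominant: we want the dominant of IV. In F major, IV is Bb major, and its dominant is built on F.
Building a dominant seventh chord on F gives F-A-C-Eb.

F A C Eb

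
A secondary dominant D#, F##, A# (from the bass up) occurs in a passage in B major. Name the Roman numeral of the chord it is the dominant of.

The chord is a major triad on D#.
A dominant resolves down a perfect fifth: D# → G#. In B major, G# is scale degree 6, i.e. vi.

vi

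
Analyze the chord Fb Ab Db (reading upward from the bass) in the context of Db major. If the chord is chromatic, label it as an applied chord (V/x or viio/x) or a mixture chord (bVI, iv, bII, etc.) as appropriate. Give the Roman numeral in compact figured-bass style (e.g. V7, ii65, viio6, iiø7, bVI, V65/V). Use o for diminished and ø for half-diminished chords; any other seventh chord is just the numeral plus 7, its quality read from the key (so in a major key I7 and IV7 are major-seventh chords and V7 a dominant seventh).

i6

The pitches Db-Fb-Ab form a minor triad rooted on Db.
Db is the first degree of Db major. This is the minor tonic, borrowed from the parallel minor.
With Fb in the bass the chord is in first inversion, so the figured bass is 6.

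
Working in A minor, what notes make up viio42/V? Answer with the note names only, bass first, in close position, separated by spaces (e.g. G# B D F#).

C D# F# A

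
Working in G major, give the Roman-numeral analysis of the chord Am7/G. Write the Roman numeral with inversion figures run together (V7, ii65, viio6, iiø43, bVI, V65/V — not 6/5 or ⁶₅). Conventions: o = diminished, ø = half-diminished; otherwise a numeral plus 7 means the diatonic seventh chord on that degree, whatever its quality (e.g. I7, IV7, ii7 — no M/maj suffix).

Stacked in thirds the chord is A-C-E-G: a minor seventh chord on A.
A is scale degree 2 in G major, and a minor seventh chord on that degree is written ii7.
With G in the bass the chord is in third inversion, so the figured bass is 42.

ii42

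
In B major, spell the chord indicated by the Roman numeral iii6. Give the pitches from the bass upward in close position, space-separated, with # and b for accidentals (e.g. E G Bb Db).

F# A# D#

The numeral's case and figure indicate a minor triad. In B major its root, scale degree 3, is D#.
That chord is spelled D#-F#-A#.
With the 6 figure the chord is in first inversion; from the bass F# upward in close position it reads F#-A#-D#.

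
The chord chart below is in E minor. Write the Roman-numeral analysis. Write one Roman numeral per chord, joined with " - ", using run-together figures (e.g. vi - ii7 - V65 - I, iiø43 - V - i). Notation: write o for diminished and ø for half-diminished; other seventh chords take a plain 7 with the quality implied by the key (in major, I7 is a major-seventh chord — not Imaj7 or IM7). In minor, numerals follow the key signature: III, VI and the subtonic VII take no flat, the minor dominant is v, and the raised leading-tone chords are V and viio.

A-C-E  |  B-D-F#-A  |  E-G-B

A-C-E: root A is the subdominant; minor triad there is iv.
B-D-F#-A has root B, degree 5 in E minor, so v7.
E-G-B has root E, degree 1 in E minor, so i.

iv - v7 - i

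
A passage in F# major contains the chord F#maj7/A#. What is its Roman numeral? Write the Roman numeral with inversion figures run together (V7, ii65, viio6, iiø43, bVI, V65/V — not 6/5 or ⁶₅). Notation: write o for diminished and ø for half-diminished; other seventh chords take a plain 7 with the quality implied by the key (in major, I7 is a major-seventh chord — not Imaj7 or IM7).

I65

Stacked in thirds the chord is F#-A#-C#-E#: a major seventh chord on F#.
F# is scale degree 1 in F# major, and a major seventh chord on that degree is written I7.
With A# in the bass the chord is in first inversion, so the figured bass is 65.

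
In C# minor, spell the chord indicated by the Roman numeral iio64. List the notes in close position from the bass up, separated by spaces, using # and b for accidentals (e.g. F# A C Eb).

A D# F#

The numeral's case and figure indicate a diminished triad. In C# minor its root, scale degree 2, is D#.
That chord is spelled D#-F#-A.
With the 64 figure the chord is in second inversion; from the bass A upward in close position it reads A-D#-F#.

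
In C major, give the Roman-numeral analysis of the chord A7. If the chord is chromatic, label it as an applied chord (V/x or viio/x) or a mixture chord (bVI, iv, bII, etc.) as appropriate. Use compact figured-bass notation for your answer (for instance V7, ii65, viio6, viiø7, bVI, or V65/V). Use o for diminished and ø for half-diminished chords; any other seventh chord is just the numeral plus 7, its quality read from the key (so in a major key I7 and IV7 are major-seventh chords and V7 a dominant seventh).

Stacked in thirds the chord is A-C#-E-G: a dominant seventh chord on A.
A is not a diatonic chord root with this quality in C major, but it lies a perfect fifth above D (ii), so the chord functions as an applied dominant of ii.

V7/ii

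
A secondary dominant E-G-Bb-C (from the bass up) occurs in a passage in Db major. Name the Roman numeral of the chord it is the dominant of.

iii

The chord is a dominant seventh chord on C.
A dominant resolves down a perfect fifth: C → F. In Db major, F is scale degree 3, i.e. iii.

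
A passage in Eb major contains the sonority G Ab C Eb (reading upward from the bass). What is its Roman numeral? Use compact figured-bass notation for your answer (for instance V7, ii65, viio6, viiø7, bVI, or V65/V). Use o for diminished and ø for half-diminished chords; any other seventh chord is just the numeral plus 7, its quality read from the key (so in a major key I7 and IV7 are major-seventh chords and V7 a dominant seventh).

IV42

The pitches Ab-C-Eb-G form a major seventh chord rooted on Ab.
Ab is scale degree 4 in Eb major, and a major seventh chord on that degree is written IV7.
With G in the bass the chord is in third inversion, so the figured bass is 42.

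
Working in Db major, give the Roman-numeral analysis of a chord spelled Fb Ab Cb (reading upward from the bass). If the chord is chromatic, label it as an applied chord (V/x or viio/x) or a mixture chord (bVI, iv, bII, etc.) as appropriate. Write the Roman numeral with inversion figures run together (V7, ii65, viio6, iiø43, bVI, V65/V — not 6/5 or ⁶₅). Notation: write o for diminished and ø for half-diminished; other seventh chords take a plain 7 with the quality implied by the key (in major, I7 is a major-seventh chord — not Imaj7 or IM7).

Stacked in thirds the chord is Fb-Ab-Cb: a major triad on Fb.
Fb is the lowered third degree of Db major (diatonic 3 would be F). This is a major triad on the lowered third degree, borrowed from the parallel minor.

bIII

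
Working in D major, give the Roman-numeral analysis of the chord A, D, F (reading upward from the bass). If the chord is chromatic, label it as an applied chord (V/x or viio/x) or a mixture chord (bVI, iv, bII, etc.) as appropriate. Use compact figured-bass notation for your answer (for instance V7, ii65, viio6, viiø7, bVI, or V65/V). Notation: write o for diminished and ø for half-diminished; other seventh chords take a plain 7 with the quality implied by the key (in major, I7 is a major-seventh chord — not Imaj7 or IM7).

i64

The pitches D-F-A form a minor triad rooted on D.
D is the first degree of D major. This is the minor tonic, borrowed from the parallel minor.
With A in the bass the chord is in second inversion, so the figured bass is 64.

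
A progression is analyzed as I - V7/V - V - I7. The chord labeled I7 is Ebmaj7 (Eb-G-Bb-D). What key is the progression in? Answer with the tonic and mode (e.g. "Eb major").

Eb major

I7 is given as Eb-G-Bb-D — a major seventh chord with root Eb.
If Eb is scale degree 1 and the mode makes that degree carry a major seventh chord, the tonic is Eb and the mode is major.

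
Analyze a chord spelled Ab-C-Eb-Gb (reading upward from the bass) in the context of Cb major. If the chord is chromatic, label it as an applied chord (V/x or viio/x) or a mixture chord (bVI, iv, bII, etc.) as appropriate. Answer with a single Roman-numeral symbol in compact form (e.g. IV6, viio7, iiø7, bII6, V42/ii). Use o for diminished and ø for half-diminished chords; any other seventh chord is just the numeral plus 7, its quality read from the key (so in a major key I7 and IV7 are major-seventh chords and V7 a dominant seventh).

V7/ii

The pitches Ab-C-Eb-Gb form a dominant seventh chord rooted on Ab.
Ab is not a diatonic chord root with this quality in Cb major, but it lies a perfect fifth above Db (ii), so the chord functions as an applied dominant of ii.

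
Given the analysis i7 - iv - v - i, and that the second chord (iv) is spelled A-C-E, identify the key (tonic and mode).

The chord Am is a minor triad rooted on A; its label is iv.
Counting down 3 scale steps from A places the tonic on E; a minor triad on degree 4 is diatonic only in minor.

E minor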